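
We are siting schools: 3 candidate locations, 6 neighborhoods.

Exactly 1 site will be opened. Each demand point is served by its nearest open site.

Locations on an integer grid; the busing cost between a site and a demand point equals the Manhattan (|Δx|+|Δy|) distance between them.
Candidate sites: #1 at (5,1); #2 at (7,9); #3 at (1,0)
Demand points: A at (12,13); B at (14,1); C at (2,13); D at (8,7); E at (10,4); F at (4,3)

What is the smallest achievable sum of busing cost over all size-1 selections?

Open {#2}.
  A→#2 9, B→#2 15, C→#2 9, D→#2 3, E→#2 8, F→#2 9  ⇒ total 53.
Compare {#1}: total 63.
Compare {#3}: total 85.

53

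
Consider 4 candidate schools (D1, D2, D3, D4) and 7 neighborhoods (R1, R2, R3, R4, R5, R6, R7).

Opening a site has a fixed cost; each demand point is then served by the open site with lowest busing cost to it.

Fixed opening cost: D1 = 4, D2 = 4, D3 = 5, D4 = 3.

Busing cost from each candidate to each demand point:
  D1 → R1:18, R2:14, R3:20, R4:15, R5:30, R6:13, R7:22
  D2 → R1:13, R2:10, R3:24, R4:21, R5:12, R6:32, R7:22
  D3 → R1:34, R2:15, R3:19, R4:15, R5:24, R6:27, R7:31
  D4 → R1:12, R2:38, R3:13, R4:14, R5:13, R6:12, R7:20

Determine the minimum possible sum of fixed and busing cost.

100

Open {D2, D4}: assign each demand point to its cheapest open site.
  R1→D4 12, R2→D2 10, R3→D4 13, R4→D4 14, R5→D2 12, R6→D4 12, R7→D4 20
  busing cost 93, fixed 7 → total 100.
Compare {D1, D2, D4}: busing cost 93 + fixed 11 = 104.
Compare {D1, D4}: busing cost 98 + fixed 7 = 105.
Compare {D2, D3, D4}: busing cost 93 + fixed 12 = 105.
All other subsets cost ≥ 104. Minimum total cost: 100.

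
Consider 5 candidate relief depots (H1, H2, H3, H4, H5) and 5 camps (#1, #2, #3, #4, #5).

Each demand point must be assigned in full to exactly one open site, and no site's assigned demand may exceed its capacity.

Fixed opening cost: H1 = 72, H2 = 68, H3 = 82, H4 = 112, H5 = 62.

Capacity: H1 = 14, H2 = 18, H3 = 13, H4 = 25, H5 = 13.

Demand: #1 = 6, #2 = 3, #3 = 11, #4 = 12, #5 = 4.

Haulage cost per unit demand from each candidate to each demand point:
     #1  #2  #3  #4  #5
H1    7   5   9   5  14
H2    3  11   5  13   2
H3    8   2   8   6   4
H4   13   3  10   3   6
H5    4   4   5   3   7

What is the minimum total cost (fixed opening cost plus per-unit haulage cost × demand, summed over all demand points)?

Open {H2, H4}; cheapest assignment that respects the capacities:
  H2 (cap 18, load 17): #1, #3 — cost 6×3 + 11×5 = 73
  H4 (cap 25, load 19): #2, #4, #5 — cost 3×3 + 12×3 + 4×6 = 69
  Shipping 142, fixed 180 → total 322.
  Any other capacity-feasible assignment to {H2, H4} ships for at least 142.
Compare {H2, H3, H5}: its best feasible assignment gives total 343.
Compare {H1, H2, H5}: its best feasible assignment gives total 358.
Every other set of open sites that can feasibly serve all demand totals ≥ 343 even under its best assignment. Minimum: 322.

322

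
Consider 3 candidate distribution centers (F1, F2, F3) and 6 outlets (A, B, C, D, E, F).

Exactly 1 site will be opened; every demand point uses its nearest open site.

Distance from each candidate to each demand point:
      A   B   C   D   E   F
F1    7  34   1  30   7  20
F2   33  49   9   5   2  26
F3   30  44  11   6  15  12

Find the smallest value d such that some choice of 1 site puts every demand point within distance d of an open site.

Open {F1}.
  Farthest demand point is B at distance 34 (to F1); all others are ≤ 34.
With {F3} the worst case is 44.
With {F2} the worst case is 49.
No size-1 selection achieves below 34.

34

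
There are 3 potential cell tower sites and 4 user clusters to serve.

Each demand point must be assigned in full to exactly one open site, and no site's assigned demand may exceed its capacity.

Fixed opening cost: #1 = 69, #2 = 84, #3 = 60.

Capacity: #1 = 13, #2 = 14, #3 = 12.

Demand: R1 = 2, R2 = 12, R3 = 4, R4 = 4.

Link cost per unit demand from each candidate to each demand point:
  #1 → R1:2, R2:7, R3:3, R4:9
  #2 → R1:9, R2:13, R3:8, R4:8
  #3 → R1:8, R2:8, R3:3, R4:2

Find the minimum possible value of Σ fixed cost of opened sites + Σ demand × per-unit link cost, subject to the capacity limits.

Open {#1, #3}; cheapest assignment that respects the capacities:
  #1 (cap 13, load 12): R2 — cost 12×7 = 84
  #3 (cap 12, load 10): R1, R3, R4 — cost 2×8 + 4×3 + 4×2 = 36
  Shipping 120, fixed 129 → total 249.
  Any other capacity-feasible assignment to {#1, #3} ships for at least 120.
Compare {#1, #2}: its best feasible assignment gives total 319.
Compare {#2, #3}: its best feasible assignment gives total 322.
Every other set of open sites that can feasibly serve all demand totals ≥ 319 even under its best assignment. Minimum: 249.

249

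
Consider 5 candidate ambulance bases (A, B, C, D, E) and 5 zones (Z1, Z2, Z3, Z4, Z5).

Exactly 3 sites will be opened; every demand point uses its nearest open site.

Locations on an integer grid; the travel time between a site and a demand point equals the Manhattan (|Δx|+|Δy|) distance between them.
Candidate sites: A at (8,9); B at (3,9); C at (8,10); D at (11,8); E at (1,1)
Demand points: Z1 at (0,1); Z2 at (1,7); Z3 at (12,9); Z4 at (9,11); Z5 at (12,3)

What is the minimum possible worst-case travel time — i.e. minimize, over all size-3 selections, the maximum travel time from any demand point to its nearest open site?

Open {A, D, E}.
  Farthest demand point is Z2 at travel time 6 (to E); all others are ≤ 6.
With {B, D, E} the worst case is 6.
With {C, D, E} the worst case is 6.
No size-3 selection achieves below 6.

6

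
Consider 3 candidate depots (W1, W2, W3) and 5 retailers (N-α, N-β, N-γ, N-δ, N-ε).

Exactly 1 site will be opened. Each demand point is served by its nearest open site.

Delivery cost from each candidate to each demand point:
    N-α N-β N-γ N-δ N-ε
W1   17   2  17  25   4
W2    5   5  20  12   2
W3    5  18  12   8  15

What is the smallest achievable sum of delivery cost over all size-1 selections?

Open {W2}.
  N-α→W2 5, N-β→W2 5, N-γ→W2 20, N-δ→W2 12, N-ε→W2 2  ⇒ total 44.
Compare {W3}: total 58.
Compare {W1}: total 65.

44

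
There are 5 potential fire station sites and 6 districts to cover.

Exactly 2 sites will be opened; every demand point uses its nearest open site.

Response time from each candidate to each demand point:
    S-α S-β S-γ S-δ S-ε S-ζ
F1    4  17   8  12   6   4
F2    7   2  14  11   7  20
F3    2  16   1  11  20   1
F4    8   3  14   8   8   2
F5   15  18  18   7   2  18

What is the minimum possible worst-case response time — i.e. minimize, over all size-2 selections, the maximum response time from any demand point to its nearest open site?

8

Open {F1, F4}.
  Farthest demand point is S-γ at response time 8 (to F1); all others are ≤ 8.
With {F3, F4} the worst case is 8.
With {F1, F2} the worst case is 11.
No size-2 selection achieves below 8.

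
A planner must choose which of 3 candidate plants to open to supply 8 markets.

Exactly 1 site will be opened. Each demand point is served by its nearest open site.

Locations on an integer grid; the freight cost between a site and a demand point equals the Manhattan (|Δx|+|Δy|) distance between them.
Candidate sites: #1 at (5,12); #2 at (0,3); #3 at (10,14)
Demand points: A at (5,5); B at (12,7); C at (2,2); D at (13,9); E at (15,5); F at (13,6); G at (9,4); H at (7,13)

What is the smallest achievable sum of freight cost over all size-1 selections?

89

Open {#1}.
  A→#1 7, B→#1 12, C→#1 13, D→#1 11, E→#1 17, F→#1 14, G→#1 12, H→#1 3  ⇒ total 89.
Compare {#3}: total 91.
Compare {#2}: total 105.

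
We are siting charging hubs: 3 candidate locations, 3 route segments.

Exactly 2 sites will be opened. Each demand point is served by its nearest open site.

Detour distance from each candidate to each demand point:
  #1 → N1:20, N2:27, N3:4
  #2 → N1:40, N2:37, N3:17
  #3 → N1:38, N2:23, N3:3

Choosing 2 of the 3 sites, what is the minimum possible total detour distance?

46

Open {#1, #3}.
  N1→#1 20, N2→#3 23, N3→#3 3  ⇒ total 46.
Compare {#1, #2}: total 51.
Compare {#2, #3}: total 64.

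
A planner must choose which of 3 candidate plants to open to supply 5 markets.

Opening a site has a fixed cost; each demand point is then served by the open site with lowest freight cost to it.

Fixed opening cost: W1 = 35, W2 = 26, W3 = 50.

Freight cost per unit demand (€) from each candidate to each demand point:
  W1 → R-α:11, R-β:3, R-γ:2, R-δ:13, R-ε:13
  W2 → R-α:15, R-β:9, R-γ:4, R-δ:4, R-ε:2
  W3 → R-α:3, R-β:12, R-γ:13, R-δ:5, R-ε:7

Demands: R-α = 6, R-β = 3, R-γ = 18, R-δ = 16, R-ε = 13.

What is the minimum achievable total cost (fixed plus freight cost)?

262

Open {W1, W2}: assign each demand point to its cheapest open site.
  R-α→W1 6×11=66, R-β→W1 3×3=9, R-γ→W1 18×2=36, R-δ→W2 16×4=64, R-ε→W2 13×2=26
  freight cost 201, fixed 61 → total 262.
Compare {W1, W2, W3}: freight cost 153 + fixed 111 = 264.
Compare {W2, W3}: freight cost 207 + fixed 76 = 283.
Compare {W2}: freight cost 279 + fixed 26 = 305.
All other subsets cost ≥ 264. Minimum total cost: 262.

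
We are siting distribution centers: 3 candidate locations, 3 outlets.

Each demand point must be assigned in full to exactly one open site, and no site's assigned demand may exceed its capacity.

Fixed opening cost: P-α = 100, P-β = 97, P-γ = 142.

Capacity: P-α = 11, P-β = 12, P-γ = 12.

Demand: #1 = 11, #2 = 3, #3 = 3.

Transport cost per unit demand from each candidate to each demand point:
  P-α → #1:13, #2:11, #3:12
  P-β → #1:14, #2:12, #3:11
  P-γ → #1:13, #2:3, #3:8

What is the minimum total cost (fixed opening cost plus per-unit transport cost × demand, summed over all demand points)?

409

Open {P-α, P-β}; cheapest assignment that respects the capacities:
  P-α (cap 11, load 11): #1 — cost 11×13 = 143
  P-β (cap 12, load 6): #2, #3 — cost 3×12 + 3×11 = 69
  Shipping 212, fixed 197 → total 409.
  Any other capacity-feasible assignment to {P-α, P-β} ships for at least 212.
Compare {P-α, P-γ}: its best feasible assignment gives total 418.
Compare {P-β, P-γ}: its best feasible assignment gives total 426.
Every other set of open sites that can feasibly serve all demand totals ≥ 418 even under its best assignment. Minimum: 409.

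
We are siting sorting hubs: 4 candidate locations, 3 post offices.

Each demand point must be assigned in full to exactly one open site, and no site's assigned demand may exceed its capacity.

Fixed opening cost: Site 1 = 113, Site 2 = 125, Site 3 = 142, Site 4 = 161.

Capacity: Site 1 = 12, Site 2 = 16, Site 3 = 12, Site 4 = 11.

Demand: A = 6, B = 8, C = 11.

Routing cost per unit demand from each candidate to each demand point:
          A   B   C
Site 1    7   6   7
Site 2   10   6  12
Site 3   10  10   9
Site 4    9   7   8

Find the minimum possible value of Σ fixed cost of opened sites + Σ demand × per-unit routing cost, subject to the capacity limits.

Open {Site 1, Site 2}; cheapest assignment that respects the capacities:
  Site 1 (cap 12, load 11): C — cost 11×7 = 77
  Site 2 (cap 16, load 14): A, B — cost 6×10 + 8×6 = 108
  Shipping 185, fixed 238 → total 423.
  Any other capacity-feasible assignment to {Site 1, Site 2} ships for at least 185.
Compare {Site 2, Site 3}: its best feasible assignment gives total 474.
Compare {Site 2, Site 4}: its best feasible assignment gives total 482.
Every other set of open sites that can feasibly serve all demand totals ≥ 474 even under its best assignment. Minimum: 423.

423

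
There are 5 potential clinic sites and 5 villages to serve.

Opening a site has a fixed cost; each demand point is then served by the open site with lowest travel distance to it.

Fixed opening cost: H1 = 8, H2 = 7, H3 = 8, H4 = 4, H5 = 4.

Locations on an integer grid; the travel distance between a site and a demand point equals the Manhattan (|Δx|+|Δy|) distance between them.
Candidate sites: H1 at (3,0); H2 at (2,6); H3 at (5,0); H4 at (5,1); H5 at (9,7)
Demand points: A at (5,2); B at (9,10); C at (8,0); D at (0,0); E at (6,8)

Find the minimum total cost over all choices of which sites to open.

Open {H4, H5}: assign each demand point to its cheapest open site.
  A→H4 1, B→H5 3, C→H4 4, D→H4 6, E→H5 4
  travel distance 18, fixed 8 → total 26.
Compare {H3, H5}: travel distance 17 + fixed 12 = 29.
Compare {H1, H5}: travel distance 19 + fixed 12 = 31.
Compare {H1, H4, H5}: travel distance 15 + fixed 16 = 31.
All other subsets cost ≥ 29. Minimum total cost: 26.

26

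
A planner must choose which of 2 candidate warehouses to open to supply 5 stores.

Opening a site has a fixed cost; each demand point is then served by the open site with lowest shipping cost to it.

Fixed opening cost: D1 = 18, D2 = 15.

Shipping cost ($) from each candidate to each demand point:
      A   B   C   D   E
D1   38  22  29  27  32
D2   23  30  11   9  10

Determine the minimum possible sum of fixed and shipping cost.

Open {D2}: assign each demand point to its cheapest open site.
  A→D2 23, B→D2 30, C→D2 11, D→D2 9, E→D2 10
  shipping cost 83, fixed 15 → total 98.
Compare {D1, D2}: shipping cost 75 + fixed 33 = 108.
Compare {D1}: shipping cost 148 + fixed 18 = 166.

98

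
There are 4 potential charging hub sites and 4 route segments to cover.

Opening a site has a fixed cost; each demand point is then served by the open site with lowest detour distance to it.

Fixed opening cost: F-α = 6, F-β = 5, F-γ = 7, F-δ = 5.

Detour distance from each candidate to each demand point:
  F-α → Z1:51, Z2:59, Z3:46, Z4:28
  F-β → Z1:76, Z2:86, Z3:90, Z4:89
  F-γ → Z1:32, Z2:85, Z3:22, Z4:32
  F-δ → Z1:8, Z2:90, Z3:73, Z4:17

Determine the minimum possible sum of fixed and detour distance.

Open {F-α, F-γ, F-δ}: assign each demand point to its cheapest open site.
  Z1→F-δ 8, Z2→F-α 59, Z3→F-γ 22, Z4→F-δ 17
  detour distance 106, fixed 18 → total 124.
Compare {F-α, F-β, F-γ, F-δ}: detour distance 106 + fixed 23 = 129.
Compare {F-α, F-δ}: detour distance 130 + fixed 11 = 141.
Compare {F-γ, F-δ}: detour distance 132 + fixed 12 = 144.
All other subsets cost ≥ 129. Minimum total cost: 124.

124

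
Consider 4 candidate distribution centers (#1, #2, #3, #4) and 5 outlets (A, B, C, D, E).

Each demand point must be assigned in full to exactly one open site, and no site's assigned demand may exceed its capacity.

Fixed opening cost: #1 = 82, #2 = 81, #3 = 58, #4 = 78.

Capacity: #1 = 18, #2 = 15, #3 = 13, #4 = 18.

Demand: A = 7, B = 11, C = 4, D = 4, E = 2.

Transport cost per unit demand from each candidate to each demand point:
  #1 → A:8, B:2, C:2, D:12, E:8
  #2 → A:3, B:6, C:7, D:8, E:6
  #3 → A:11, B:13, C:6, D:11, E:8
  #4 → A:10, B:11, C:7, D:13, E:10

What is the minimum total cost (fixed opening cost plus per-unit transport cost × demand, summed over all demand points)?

258

Open {#1, #2}; cheapest assignment that respects the capacities:
  #1 (cap 18, load 15): B, C — cost 11×2 + 4×2 = 30
  #2 (cap 15, load 13): A, D, E — cost 7×3 + 4×8 + 2×6 = 65
  Shipping 95, fixed 163 → total 258.
  Any other capacity-feasible assignment to {#1, #2} ships for at least 95.
Compare {#1, #3}: its best feasible assignment gives total 302.
Compare {#1, #2, #3}: its best feasible assignment gives total 316.
Every other set of open sites that can feasibly serve all demand totals ≥ 302 even under its best assignment. Minimum: 258.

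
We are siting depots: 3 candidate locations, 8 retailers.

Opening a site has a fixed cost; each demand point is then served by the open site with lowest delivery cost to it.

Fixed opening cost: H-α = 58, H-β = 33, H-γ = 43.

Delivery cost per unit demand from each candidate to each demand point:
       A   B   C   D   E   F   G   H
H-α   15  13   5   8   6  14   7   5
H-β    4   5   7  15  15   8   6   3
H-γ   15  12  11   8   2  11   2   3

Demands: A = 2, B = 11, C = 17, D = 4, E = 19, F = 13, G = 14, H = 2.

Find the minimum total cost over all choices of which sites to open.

Open {H-β, H-γ}: assign each demand point to its cheapest open site.
  A→H-β 2×4=8, B→H-β 11×5=55, C→H-β 17×7=119, D→H-γ 4×8=32, E→H-γ 19×2=38, F→H-β 13×8=104, G→H-γ 14×2=28, H→H-β 2×3=6
  delivery cost 390, fixed 76 → total 466.
Compare {H-α, H-β, H-γ}: delivery cost 356 + fixed 134 = 490.
Compare {H-α, H-β}: delivery cost 488 + fixed 91 = 579.
Compare {H-α, H-γ}: delivery cost 494 + fixed 101 = 595.
All other subsets cost ≥ 490. Minimum total cost: 466.

466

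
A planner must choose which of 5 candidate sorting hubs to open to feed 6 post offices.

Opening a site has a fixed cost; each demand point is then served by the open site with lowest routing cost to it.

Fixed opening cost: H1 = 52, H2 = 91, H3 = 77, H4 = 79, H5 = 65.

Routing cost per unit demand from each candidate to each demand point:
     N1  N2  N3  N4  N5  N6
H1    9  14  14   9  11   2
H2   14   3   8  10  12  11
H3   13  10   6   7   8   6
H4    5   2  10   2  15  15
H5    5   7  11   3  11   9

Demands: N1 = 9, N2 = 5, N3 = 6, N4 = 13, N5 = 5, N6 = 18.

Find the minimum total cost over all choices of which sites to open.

Open {H1, H4}: assign each demand point to its cheapest open site.
  N1→H4 9×5=45, N2→H4 5×2=10, N3→H4 6×10=60, N4→H4 13×2=26, N5→H1 5×11=55, N6→H1 18×2=36
  routing cost 232, fixed 131 → total 363.
Compare {H1, H5}: routing cost 276 + fixed 117 = 393.
Compare {H1, H3, H4}: routing cost 193 + fixed 208 = 401.
Compare {H3, H4}: routing cost 265 + fixed 156 = 421.
All other subsets cost ≥ 393. Minimum total cost: 363.

363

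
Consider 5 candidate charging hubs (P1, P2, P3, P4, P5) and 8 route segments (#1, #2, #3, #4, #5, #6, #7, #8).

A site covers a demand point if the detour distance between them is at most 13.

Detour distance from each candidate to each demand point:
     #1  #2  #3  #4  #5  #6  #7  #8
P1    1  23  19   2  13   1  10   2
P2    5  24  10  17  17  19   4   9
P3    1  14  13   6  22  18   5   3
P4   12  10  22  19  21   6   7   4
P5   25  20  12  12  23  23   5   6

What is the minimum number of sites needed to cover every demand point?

3

Coverage sets (demand points within 13 of each site):
  P1: {#1, #4, #5, #6, #7, #8}
  P2: {#1, #3, #7, #8}
  P3: {#1, #3, #4, #7, #8}
  P4: {#1, #2, #6, #7, #8}
  P5: {#3, #4, #7, #8}
No 2 sites suffice: every size-2 union leaves at least one demand point uncovered.
But {P1, P2, P4} covers everything, so the minimum is 3.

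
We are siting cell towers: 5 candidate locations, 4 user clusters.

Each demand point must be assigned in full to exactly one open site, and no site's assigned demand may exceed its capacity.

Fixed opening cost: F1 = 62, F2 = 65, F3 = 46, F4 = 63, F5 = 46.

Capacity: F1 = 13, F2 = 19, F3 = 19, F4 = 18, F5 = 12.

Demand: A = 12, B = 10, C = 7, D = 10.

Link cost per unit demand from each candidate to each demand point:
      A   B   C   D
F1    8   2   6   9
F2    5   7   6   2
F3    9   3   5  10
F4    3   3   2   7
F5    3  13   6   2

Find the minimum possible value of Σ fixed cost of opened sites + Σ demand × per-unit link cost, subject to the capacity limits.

Open {F2, F4, F5}; cheapest assignment that respects the capacities:
  F2 (cap 19, load 10): D — cost 10×2 = 20
  F4 (cap 18, load 17): B, C — cost 10×3 + 7×2 = 44
  F5 (cap 12, load 12): A — cost 12×3 = 36
  Shipping 100, fixed 174 → total 274.
  Any other capacity-feasible assignment to {F2, F4, F5} ships for at least 100.
Compare {F3, F4, F5}: its best feasible assignment gives total 276.
Compare {F2, F3, F5}: its best feasible assignment gives total 278.
Every other set of open sites that can feasibly serve all demand totals ≥ 276 even under its best assignment. Minimum: 274.

274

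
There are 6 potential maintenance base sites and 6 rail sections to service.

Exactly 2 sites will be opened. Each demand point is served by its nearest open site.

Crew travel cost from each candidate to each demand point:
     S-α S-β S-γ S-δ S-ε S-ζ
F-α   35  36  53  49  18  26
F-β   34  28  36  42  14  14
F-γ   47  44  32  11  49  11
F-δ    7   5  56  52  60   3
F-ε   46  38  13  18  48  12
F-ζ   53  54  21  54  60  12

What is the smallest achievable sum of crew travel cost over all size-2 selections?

Open {F-δ, F-ε}.
  S-α→F-δ 7, S-β→F-δ 5, S-γ→F-ε 13, S-δ→F-ε 18, S-ε→F-ε 48, S-ζ→F-δ 3  ⇒ total 94.
Compare {F-β, F-δ}: total 107.
Compare {F-γ, F-δ}: total 107.
No size-2 selection does better; minimum is 94.

94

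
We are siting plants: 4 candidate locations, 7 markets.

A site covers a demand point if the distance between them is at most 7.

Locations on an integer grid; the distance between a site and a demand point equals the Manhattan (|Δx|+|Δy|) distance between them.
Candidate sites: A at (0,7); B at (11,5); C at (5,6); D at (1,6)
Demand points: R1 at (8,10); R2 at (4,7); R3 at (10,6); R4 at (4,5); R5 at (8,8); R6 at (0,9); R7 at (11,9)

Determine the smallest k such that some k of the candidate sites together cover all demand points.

3

Coverage sets (demand points within 7 of each site):
  A: {R2, R4, R6}
  B: {R3, R4, R5, R7}
  C: {R1, R2, R3, R4, R5}
  D: {R2, R4, R6}
No 2 sites suffice: every size-2 union leaves at least one demand point uncovered.
But {A, B, C} covers everything, so the minimum is 3.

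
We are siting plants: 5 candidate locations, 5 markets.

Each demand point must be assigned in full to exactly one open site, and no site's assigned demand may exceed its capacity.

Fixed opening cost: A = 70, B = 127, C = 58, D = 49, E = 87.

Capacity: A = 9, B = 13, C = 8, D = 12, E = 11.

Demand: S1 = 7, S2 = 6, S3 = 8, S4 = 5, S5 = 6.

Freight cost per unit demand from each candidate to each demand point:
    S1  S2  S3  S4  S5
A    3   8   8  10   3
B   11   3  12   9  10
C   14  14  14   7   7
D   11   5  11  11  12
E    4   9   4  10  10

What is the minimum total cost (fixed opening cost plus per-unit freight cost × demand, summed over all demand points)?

Open {A, C, D, E}; cheapest assignment that respects the capacities:
  A (cap 9, load 7): S1 — cost 7×3 = 21
  C (cap 8, load 6): S5 — cost 6×7 = 42
  D (cap 12, load 11): S2, S4 — cost 6×5 + 5×11 = 85
  E (cap 11, load 8): S3 — cost 8×4 = 32
  Shipping 180, fixed 264 → total 444.
  Any other capacity-feasible assignment to {A, C, D, E} ships for at least 180.
Compare {A, B, C, E}: its best feasible assignment gives total 500.
Compare {B, D, E}: its best feasible assignment gives total 505.
Every other set of open sites that can feasibly serve all demand totals ≥ 500 even under its best assignment. Minimum: 444.

444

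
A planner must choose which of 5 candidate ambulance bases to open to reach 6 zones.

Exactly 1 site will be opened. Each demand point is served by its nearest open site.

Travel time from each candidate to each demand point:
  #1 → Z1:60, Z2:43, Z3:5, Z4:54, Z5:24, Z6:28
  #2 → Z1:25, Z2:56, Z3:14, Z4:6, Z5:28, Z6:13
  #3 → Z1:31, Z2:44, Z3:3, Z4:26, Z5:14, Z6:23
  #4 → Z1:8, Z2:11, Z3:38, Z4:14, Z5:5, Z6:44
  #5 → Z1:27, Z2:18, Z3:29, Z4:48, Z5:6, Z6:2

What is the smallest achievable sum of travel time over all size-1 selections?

Open {#4}.
  Z1→#4 8, Z2→#4 11, Z3→#4 38, Z4→#4 14, Z5→#4 5, Z6→#4 44  ⇒ total 120.
Compare {#5}: total 130.
Compare {#3}: total 141.
No size-1 selection does better; minimum is 120.

120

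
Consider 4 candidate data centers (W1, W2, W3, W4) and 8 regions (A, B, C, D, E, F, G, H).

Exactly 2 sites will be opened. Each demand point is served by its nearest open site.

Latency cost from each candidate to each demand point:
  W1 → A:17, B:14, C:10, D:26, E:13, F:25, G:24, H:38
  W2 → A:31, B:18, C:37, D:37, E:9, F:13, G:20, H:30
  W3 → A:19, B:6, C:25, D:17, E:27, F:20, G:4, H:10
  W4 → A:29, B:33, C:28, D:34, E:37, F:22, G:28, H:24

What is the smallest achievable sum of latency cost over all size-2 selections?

97

Open {W1, W3}.
  A→W1 17, B→W3 6, C→W1 10, D→W3 17, E→W1 13, F→W3 20, G→W3 4, H→W3 10  ⇒ total 97.
Compare {W2, W3}: total 103.
Compare {W3, W4}: total 128.
No size-2 selection does better; minimum is 97.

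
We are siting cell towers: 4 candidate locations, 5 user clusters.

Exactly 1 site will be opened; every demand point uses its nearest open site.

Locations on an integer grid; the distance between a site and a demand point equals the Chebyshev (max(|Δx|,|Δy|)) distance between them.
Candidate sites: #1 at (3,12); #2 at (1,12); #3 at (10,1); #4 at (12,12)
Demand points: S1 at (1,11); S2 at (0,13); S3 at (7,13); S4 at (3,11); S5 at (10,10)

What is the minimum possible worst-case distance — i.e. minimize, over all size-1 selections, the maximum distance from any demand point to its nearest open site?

Open {#1}.
  Farthest demand point is S5 at distance 7 (to #1); all others are ≤ 7.
With {#2} the worst case is 9.
With {#3} the worst case is 12.
No size-1 selection achieves below 7.

7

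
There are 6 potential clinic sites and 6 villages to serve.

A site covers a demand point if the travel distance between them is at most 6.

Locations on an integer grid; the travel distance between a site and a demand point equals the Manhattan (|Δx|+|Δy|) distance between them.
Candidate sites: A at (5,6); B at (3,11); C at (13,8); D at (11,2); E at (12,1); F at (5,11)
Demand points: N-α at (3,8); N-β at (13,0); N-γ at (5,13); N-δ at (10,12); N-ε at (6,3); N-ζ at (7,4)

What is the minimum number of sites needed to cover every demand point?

2

Coverage sets (demand points within 6 of each site):
  A: {N-α, N-ε, N-ζ}
  B: {N-α, N-γ}
  C: {}
  D: {N-β, N-ε, N-ζ}
  E: {N-β}
  F: {N-α, N-γ, N-δ}
No single site covers all 6 demand points.
But {D, F} covers everything, so the minimum is 2.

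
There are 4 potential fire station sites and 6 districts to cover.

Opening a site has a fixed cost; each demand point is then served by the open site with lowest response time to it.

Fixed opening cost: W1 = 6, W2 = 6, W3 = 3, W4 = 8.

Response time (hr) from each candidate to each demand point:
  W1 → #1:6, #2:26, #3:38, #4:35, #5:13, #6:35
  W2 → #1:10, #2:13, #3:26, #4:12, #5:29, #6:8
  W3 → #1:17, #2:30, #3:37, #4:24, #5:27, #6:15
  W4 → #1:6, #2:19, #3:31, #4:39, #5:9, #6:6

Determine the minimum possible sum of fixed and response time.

Open {W2, W4}: assign each demand point to its cheapest open site.
  #1→W4 6, #2→W2 13, #3→W2 26, #4→W2 12, #5→W4 9, #6→W4 6
  response time 72, fixed 14 → total 86.
Compare {W2, W3, W4}: response time 72 + fixed 17 = 89.
Compare {W1, W2}: response time 78 + fixed 12 = 90.
Compare {W1, W2, W4}: response time 72 + fixed 20 = 92.
All other subsets cost ≥ 89. Minimum total cost: 86.

86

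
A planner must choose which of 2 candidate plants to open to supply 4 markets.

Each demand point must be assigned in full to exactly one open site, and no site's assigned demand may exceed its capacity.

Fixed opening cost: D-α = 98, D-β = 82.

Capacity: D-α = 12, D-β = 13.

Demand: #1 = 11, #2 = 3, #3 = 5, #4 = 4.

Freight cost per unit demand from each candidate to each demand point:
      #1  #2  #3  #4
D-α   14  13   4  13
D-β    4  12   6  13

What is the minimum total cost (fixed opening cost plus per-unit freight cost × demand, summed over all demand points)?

335

Open {D-α, D-β}; cheapest assignment that respects the capacities:
  D-α (cap 12, load 12): #2, #3, #4 — cost 3×13 + 5×4 + 4×13 = 111
  D-β (cap 13, load 11): #1 — cost 11×4 = 44
  Shipping 155, fixed 180 → total 335.
  Any other capacity-feasible assignment to {D-α, D-β} ships for at least 155.
Total demand is 23 and no other set of sites has combined capacity ≥ 23, so {D-α, D-β} is the only feasible choice of open sites. Minimum: 335.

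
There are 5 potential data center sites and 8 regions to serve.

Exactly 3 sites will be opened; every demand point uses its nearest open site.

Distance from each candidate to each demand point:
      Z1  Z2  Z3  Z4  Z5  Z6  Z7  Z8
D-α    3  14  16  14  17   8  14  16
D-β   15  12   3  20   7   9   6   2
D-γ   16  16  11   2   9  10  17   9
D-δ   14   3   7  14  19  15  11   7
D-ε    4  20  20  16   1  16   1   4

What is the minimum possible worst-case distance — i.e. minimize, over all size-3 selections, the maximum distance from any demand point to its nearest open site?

Open {D-γ, D-δ, D-ε}.
  Farthest demand point is Z6 at distance 10 (to D-γ); all others are ≤ 10.
With {D-α, D-γ, D-δ} the worst case is 11.
With {D-α, D-β, D-γ} the worst case is 12.
No size-3 selection achieves below 10.

10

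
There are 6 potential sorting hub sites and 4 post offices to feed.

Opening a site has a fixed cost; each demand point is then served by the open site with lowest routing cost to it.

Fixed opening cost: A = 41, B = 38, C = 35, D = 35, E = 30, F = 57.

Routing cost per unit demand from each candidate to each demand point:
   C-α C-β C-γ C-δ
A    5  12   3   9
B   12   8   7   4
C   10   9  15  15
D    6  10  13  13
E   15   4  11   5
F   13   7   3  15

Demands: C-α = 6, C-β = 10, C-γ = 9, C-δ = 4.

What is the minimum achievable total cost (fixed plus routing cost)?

188

Open {A, E}: assign each demand point to its cheapest open site.
  C-α→A 6×5=30, C-β→E 10×4=40, C-γ→A 9×3=27, C-δ→E 4×5=20
  routing cost 117, fixed 71 → total 188.
Compare {A, B, E}: routing cost 113 + fixed 109 = 222.
Compare {A, C, E}: routing cost 117 + fixed 106 = 223.
Compare {A, D, E}: routing cost 117 + fixed 106 = 223.
All other subsets cost ≥ 222. Minimum total cost: 188.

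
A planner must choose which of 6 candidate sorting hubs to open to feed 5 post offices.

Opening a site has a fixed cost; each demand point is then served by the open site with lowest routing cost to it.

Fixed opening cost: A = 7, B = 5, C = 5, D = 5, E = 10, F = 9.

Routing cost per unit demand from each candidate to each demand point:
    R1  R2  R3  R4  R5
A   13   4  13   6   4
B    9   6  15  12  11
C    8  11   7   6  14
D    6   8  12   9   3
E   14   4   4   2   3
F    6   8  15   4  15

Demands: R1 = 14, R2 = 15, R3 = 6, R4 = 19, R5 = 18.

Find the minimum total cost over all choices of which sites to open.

Open {D, E}: assign each demand point to its cheapest open site.
  R1→D 14×6=84, R2→E 15×4=60, R3→E 6×4=24, R4→E 19×2=38, R5→D 18×3=54
  routing cost 260, fixed 15 → total 275.
Compare {E, F}: routing cost 260 + fixed 19 = 279.
Compare {B, D, E}: routing cost 260 + fixed 20 = 280.
Compare {C, D, E}: routing cost 260 + fixed 20 = 280.
All other subsets cost ≥ 279. Minimum total cost: 275.

275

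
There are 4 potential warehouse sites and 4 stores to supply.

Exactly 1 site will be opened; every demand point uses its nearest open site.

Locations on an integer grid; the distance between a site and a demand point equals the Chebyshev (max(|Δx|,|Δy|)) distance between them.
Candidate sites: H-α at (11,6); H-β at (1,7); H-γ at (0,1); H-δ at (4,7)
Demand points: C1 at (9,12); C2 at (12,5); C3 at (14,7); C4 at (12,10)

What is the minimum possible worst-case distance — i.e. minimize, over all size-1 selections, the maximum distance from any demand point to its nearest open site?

Open {H-α}.
  Farthest demand point is C1 at distance 6 (to H-α); all others are ≤ 6.
With {H-δ} the worst case is 10.
With {H-β} the worst case is 13.
No size-1 selection achieves below 6.

6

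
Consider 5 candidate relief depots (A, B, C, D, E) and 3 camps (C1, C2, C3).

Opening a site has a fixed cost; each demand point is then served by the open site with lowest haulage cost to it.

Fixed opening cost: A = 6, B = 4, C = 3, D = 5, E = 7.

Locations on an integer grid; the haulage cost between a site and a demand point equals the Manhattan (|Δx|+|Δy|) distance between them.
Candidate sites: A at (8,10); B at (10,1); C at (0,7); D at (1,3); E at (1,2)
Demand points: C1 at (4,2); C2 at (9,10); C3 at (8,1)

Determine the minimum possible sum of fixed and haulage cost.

Open {A, B}: assign each demand point to its cheapest open site.
  C1→B 7, C2→A 1, C3→B 2
  haulage cost 10, fixed 10 → total 20.
Compare {A, B, D}: haulage cost 7 + fixed 15 = 22.
Compare {B}: haulage cost 19 + fixed 4 = 23.
Compare {A, B, C}: haulage cost 10 + fixed 13 = 23.
All other subsets cost ≥ 22. Minimum total cost: 20.

20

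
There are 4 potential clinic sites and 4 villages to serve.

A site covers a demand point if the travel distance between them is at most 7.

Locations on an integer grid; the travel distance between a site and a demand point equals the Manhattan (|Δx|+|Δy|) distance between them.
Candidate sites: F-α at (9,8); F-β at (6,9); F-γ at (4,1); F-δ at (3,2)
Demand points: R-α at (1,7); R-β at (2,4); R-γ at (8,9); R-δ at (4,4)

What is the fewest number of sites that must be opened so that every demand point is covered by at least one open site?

Coverage sets (demand points within 7 of each site):
  F-α: {R-γ}
  F-β: {R-α, R-γ, R-δ}
  F-γ: {R-β, R-δ}
  F-δ: {R-α, R-β, R-δ}
No single site covers all 4 demand points.
But {F-α, F-δ} covers everything, so the minimum is 2.

2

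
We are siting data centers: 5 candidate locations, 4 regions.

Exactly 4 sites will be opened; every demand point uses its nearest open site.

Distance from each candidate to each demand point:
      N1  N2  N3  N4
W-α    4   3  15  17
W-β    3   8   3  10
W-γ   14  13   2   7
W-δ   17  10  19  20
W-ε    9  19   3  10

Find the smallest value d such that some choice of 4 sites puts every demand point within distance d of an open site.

7

Open {W-α, W-β, W-γ, W-δ}.
  Farthest demand point is N4 at distance 7 (to W-γ); all others are ≤ 7.
With {W-α, W-β, W-γ, W-ε} the worst case is 7.
With {W-α, W-γ, W-δ, W-ε} the worst case is 7.
No size-4 selection achieves below 7.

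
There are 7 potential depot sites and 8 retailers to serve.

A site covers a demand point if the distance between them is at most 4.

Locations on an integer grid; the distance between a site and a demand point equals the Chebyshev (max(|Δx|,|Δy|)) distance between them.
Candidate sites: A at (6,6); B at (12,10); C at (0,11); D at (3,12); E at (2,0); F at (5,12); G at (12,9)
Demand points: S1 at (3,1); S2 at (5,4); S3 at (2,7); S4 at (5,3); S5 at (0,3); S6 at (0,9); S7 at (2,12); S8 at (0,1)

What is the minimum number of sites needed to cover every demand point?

2

Coverage sets (demand points within 4 of each site):
  A: {S2, S3, S4}
  B: {}
  C: {S3, S6, S7}
  D: {S6, S7}
  E: {S1, S2, S4, S5, S8}
  F: {S7}
  G: {}
No single site covers all 8 demand points.
But {C, E} covers everything, so the minimum is 2.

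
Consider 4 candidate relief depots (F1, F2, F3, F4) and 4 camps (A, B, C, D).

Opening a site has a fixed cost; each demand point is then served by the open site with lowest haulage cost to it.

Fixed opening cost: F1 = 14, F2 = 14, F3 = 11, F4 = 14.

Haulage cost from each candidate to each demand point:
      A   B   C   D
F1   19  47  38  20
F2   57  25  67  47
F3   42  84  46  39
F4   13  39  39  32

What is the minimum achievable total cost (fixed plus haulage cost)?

130

Open {F1, F2}: assign each demand point to its cheapest open site.
  A→F1 19, B→F2 25, C→F1 38, D→F1 20
  haulage cost 102, fixed 28 → total 130.
Compare {F4}: haulage cost 123 + fixed 14 = 137.
Compare {F2, F4}: haulage cost 109 + fixed 28 = 137.
Compare {F1}: haulage cost 124 + fixed 14 = 138.
All other subsets cost ≥ 137. Minimum total cost: 130.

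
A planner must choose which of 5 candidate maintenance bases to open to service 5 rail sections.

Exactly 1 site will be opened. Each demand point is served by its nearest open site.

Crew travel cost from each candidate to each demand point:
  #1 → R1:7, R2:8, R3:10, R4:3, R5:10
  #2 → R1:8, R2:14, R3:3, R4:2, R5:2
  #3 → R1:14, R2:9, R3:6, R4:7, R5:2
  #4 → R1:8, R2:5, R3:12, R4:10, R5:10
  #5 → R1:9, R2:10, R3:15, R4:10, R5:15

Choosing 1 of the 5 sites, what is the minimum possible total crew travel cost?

Open {#2}.
  R1→#2 8, R2→#2 14, R3→#2 3, R4→#2 2, R5→#2 2  ⇒ total 29.
Compare {#1}: total 38.
Compare {#3}: total 38.
No size-1 selection does better; minimum is 29.

29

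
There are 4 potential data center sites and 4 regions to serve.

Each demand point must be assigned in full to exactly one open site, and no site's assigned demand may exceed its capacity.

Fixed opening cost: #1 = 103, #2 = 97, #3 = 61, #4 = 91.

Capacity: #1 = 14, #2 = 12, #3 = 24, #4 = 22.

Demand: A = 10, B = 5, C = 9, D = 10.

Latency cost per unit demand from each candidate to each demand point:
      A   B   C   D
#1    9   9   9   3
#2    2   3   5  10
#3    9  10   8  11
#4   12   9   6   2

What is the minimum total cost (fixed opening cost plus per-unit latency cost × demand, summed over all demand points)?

Open {#3, #4}; cheapest assignment that respects the capacities:
  #3 (cap 24, load 15): A, B — cost 10×9 + 5×10 = 140
  #4 (cap 22, load 19): C, D — cost 9×6 + 10×2 = 74
  Shipping 214, fixed 152 → total 366.
  Any other capacity-feasible assignment to {#3, #4} ships for at least 214.
Compare {#2, #3, #4}: its best feasible assignment gives total 393.
Compare {#1, #3}: its best feasible assignment gives total 406.
Every other set of open sites that can feasibly serve all demand totals ≥ 393 even under its best assignment. Minimum: 366.

366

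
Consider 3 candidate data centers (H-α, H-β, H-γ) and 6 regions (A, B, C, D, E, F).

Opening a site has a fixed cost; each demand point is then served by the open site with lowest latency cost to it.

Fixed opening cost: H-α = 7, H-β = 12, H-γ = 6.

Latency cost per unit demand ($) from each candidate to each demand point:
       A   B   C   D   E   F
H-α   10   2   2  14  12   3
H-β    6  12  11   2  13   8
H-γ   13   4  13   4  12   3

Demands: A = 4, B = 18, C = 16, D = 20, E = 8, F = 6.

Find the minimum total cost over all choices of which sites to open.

Open {H-α, H-β}: assign each demand point to its cheapest open site.
  A→H-β 4×6=24, B→H-α 18×2=36, C→H-α 16×2=32, D→H-β 20×2=40, E→H-α 8×12=96, F→H-α 6×3=18
  latency cost 246, fixed 19 → total 265.
Compare {H-α, H-β, H-γ}: latency cost 246 + fixed 25 = 271.
Compare {H-α, H-γ}: latency cost 302 + fixed 13 = 315.
Compare {H-β, H-γ}: latency cost 426 + fixed 18 = 444.
All other subsets cost ≥ 271. Minimum total cost: 265.

265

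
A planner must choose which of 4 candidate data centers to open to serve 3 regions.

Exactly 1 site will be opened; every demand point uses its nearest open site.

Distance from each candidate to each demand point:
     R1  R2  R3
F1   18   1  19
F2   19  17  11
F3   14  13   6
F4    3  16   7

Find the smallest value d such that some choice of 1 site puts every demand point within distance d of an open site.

Open {F3}.
  Farthest demand point is R1 at distance 14 (to F3); all others are ≤ 14.
With {F4} the worst case is 16.
With {F1} the worst case is 19.
No size-1 selection achieves below 14.

14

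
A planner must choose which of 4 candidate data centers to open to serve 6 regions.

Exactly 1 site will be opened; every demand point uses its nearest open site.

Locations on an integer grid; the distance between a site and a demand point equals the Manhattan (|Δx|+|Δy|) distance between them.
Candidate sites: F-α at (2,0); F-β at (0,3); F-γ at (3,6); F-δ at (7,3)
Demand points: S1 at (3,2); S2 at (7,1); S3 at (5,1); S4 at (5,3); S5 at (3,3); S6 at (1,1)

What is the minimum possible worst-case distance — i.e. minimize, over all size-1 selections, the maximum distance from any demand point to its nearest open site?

Open {F-α}.
  Farthest demand point is S2 at distance 6 (to F-α); all others are ≤ 6.
With {F-δ} the worst case is 8.
With {F-β} the worst case is 9.
No size-1 selection achieves below 6.

6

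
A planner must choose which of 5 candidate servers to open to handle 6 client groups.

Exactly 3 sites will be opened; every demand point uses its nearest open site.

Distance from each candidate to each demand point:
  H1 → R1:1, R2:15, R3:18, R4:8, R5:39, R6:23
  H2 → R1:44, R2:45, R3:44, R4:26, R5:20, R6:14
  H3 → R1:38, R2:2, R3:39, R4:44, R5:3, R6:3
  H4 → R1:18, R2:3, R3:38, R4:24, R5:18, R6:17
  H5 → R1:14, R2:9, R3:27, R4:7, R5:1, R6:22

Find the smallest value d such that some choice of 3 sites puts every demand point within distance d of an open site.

Open {H1, H2, H3}.
  Farthest demand point is R3 at distance 18 (to H1); all others are ≤ 18.
With {H1, H2, H4} the worst case is 18.
With {H1, H2, H5} the worst case is 18.
No size-3 selection achieves below 18.

18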